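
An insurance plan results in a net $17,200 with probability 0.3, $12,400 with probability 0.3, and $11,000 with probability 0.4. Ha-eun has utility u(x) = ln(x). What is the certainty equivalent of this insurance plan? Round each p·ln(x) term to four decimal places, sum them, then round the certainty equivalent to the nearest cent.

E[u] = 0.3·ln(17200) + 0.3·ln(12400) + 0.4·ln(11000) = 2.9258 + 2.8276 + 3.7223 = 9.4757
CE = e^9.4757 ≈ 13039.00

$13,039.00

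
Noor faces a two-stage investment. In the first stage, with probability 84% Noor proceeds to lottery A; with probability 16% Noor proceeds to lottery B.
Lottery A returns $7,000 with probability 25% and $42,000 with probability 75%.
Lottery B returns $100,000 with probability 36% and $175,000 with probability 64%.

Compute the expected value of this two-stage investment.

$51,610

EV(A) = 0.25 × 7000 + 0.75 × 42000 = 1750 + 31500 = 33250
EV(B) = 0.36 × 100000 + 0.64 × 175000 = 36000 + 112000 = 148000
Overall = 0.84 × 33250 + 0.16 × 148000 = 27930 + 23680 = 51610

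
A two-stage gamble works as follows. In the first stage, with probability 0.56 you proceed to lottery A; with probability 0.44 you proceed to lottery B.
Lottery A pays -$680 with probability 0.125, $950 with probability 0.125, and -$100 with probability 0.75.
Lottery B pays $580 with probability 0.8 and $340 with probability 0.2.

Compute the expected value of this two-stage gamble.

EV(A) = 0.125 × (-680) + 0.125 × 950 + 0.75 × (-100) = -85 + 118.75 − 75 = -41.25
EV(B) = 0.8 × 580 + 0.2 × 340 = 464 + 68 = 532
Overall = 0.56 × (-41.25) + 0.44 × 532 = -23.1 + 234.08 = 210.98

$210.98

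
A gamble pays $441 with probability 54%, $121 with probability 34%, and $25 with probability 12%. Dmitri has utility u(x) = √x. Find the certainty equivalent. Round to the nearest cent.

$245.86

E[u] = 0.54·√441 + 0.34·√121 + 0.12·√25 = 0.54·21 + 0.34·11 + 0.12·5 = 15.68
CE = (15.68)² = 245.8624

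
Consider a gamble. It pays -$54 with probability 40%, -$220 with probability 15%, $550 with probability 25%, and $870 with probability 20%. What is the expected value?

EV = 0.4 × (-54) + 0.15 × (-220) + 0.25 × 550 + 0.2 × 870 = -21.6 − 33 + 137.5 + 174 = 256.9

$256.90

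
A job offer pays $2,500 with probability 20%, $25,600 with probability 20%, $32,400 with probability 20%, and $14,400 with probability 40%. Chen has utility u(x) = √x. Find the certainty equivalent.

$15,876

E[u] = 0.2·√2500 + 0.2·√25600 + 0.2·√32400 + 0.4·√14400 = 0.2·50 + 0.2·160 + 0.2·180 + 0.4·120 = 126
CE = (126)² = 15876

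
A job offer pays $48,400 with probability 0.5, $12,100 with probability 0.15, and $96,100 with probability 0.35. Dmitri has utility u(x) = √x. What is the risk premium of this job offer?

$4,425

E[u] = 0.5·√48400 + 0.15·√12100 + 0.35·√96100 = 0.5·220 + 0.15·110 + 0.35·310 = 235
CE = (235)² = 55225
Risk premium = EV − CE = 59650 − 55225 = 4425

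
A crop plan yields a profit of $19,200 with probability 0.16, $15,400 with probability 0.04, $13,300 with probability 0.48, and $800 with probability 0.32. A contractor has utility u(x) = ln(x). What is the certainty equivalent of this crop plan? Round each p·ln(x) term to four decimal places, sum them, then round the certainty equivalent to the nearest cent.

$5,771.00

E[u] = 0.16·ln(19200) + 0.04·ln(15400) + 0.48·ln(13300) + 0.32·ln(800) = 1.5780 + 0.3857 + 4.5578 + 2.1391 = 8.6606
CE = e^8.6606 ≈ 5771.00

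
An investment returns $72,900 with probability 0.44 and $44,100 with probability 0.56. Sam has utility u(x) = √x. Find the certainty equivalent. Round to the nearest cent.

$55,884.96

E[u] = 0.44·√72900 + 0.56·√44100 = 0.44·270 + 0.56·210 = 236.4
CE = (236.4)² = 55884.96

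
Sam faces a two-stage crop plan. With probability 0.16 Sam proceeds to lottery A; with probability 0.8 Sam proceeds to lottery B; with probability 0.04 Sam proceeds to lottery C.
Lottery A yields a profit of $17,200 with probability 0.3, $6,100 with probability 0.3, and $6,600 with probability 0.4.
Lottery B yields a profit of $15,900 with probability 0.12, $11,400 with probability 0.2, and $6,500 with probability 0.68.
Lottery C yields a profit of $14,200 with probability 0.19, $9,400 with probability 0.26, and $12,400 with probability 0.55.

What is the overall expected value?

$8,905.68

EV(A) = 0.3 × 17200 + 0.3 × 6100 + 0.4 × 6600 = 5160 + 1830 + 2640 = 9630
EV(B) = 0.12 × 15900 + 0.2 × 11400 + 0.68 × 6500 = 1908 + 2280 + 4420 = 8608
EV(C) = 0.19 × 14200 + 0.26 × 9400 + 0.55 × 12400 = 2698 + 2444 + 6820 = 11962
Overall = 0.16 × 9630 + 0.8 × 8608 + 0.04 × 11962 = 1540.8 + 6886.4 + 478.48 = 8905.68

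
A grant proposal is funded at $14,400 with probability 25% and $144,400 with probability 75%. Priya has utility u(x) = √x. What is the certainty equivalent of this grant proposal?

E[u] = 0.25·√14400 + 0.75·√144400 = 0.25·120 + 0.75·380 = 315
CE = (315)² = 99225

$99,225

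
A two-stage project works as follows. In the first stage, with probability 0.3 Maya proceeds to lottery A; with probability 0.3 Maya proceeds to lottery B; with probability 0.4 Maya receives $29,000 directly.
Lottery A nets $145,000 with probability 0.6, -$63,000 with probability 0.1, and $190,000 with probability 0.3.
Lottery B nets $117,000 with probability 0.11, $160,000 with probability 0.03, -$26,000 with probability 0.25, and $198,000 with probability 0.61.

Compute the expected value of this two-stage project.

EV(A) = 0.6 × 145000 + 0.1 × (-63000) + 0.3 × 190000 = 87000 − 6300 + 57000 = 137700
EV(B) = 0.11 × 117000 + 0.03 × 160000 + 0.25 × (-26000) + 0.61 × 198000 = 12870 + 4800 − 6500 + 120780 = 131950
Branch C: 29000 (certain)
Overall = 0.3 × 137700 + 0.3 × 131950 + 0.4 × 29000 = 41310 + 39585 + 11600 = 92495

$92,495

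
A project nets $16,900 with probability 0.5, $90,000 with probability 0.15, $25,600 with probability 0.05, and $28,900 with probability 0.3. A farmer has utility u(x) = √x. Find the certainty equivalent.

E[u] = 0.5·√16900 + 0.15·√90000 + 0.05·√25600 + 0.3·√28900 = 0.5·130 + 0.15·300 + 0.05·160 + 0.3·170 = 169
CE = (169)² = 28561

$28,561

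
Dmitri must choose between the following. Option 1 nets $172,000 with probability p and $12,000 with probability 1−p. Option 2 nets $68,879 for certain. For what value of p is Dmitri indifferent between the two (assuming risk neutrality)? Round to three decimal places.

p·172000 + (1−p)·12000 = 68879
160000p + 12000 = 68879
p = (68879 − 12000) / 160000

p = 0.355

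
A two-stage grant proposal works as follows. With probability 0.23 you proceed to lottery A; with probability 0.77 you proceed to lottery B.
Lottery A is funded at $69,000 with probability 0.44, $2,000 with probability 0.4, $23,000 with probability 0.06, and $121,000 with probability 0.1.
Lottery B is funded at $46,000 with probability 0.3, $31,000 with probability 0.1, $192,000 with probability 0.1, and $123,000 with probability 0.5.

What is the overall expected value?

EV(A) = 0.44 × 69000 + 0.4 × 2000 + 0.06 × 23000 + 0.1 × 121000 = 30360 + 800 + 1380 + 12100 = 44640
EV(B) = 0.3 × 46000 + 0.1 × 31000 + 0.1 × 192000 + 0.5 × 123000 = 13800 + 3100 + 19200 + 61500 = 97600
Overall = 0.23 × 44640 + 0.77 × 97600 = 10267.2 + 75152 = 85419.2

$85,419.20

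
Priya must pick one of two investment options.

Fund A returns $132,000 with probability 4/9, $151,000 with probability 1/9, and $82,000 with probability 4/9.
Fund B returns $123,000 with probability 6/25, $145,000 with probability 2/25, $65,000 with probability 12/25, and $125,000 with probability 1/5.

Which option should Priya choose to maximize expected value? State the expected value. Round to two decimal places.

Fund A = 4/9 × 132000 + 1/9 × 151000 + 4/9 × 82000 = 58666.6667 + 16777.7778 + 36444.4444 = 111888.8889
Fund B = 6/25 × 123000 + 2/25 × 145000 + 12/25 × 65000 + 1/5 × 125000 = 29520 + 11600 + 31200 + 25000 = 97320

Fund A ($111,888.89)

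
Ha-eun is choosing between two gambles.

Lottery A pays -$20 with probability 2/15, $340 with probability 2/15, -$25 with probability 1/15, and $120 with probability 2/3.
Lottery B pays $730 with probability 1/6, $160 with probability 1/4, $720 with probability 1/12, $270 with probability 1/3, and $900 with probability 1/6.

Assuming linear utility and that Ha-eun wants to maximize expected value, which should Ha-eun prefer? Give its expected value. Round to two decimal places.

Lottery A = 2/15 × (-20) + 2/15 × 340 + 1/15 × (-25) + 2/3 × 120 = -2.6667 + 45.3333 − 1.6667 + 80 = 121
Lottery B = 1/6 × 730 + 1/4 × 160 + 1/12 × 720 + 1/3 × 270 + 1/6 × 900 = 121.6667 + 40 + 60 + 90 + 150 = 461.6667

Lottery B ($461.67)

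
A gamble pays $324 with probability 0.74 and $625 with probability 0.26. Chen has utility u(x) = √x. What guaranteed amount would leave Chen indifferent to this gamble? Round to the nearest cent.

E[u] = 0.74·√324 + 0.26·√625 = 0.74·18 + 0.26·25 = 19.82
CE = (19.82)² = 392.8324

$392.83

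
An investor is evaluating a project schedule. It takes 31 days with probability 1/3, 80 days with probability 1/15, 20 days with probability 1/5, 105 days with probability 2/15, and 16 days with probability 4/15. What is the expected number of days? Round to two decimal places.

37.93 days

EV = 1/3 × 31 + 1/15 × 80 + 1/5 × 20 + 2/15 × 105 + 4/15 × 16 = 10.3333 + 5.3333 + 4 + 14 + 4.2667 = 37.9333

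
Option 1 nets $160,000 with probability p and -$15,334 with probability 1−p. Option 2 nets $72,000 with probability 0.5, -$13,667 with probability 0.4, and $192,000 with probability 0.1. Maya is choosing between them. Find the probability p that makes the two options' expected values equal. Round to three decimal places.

EV(Option 2) = 0.5 × 72000 + 0.4 × (-13667) + 0.1 × 192000 = 36000 − 5466.8 + 19200 = 49733.2
p·160000 + (1−p)·(-15334) = 49733.2
175334p − 15334 = 49733.2
p = (49733.2 + 15334) / 175334

p = 0.371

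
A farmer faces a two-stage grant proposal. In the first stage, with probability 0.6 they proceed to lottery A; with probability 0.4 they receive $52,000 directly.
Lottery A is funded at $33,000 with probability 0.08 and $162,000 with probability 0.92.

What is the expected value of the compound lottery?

$111,808

EV(A) = 0.08 × 33000 + 0.92 × 162000 = 2640 + 149040 = 151680
Branch B: 52000 (certain)
Overall = 0.6 × 151680 + 0.4 × 52000 = 91008 + 20800 = 111808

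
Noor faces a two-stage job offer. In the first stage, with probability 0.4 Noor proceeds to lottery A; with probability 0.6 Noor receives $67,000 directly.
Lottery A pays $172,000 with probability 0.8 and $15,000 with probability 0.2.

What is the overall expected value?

$96,440

EV(A) = 0.8 × 172000 + 0.2 × 15000 = 137600 + 3000 = 140600
Branch B: 67000 (certain)
Overall = 0.4 × 140600 + 0.6 × 67000 = 56240 + 40200 = 96440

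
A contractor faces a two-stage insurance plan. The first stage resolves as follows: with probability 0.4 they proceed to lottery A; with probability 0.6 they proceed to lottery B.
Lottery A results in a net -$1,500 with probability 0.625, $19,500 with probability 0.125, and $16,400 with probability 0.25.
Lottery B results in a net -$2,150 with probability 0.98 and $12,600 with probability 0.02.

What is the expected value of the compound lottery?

EV(A) = 0.625 × (-1500) + 0.125 × 19500 + 0.25 × 16400 = -937.5 + 2437.5 + 4100 = 5600
EV(B) = 0.98 × (-2150) + 0.02 × 12600 = -2107 + 252 = -1855
Overall = 0.4 × 5600 + 0.6 × (-1855) = 2240 − 1113 = 1127

$1,127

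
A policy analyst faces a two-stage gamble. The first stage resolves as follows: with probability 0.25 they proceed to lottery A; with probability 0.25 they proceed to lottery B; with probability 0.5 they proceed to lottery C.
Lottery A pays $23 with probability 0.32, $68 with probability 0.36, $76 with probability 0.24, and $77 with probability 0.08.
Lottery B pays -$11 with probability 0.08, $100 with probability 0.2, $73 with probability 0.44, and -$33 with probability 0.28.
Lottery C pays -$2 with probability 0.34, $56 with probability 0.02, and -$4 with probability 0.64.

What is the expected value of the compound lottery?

$23.50

EV(A) = 0.32 × 23 + 0.36 × 68 + 0.24 × 76 + 0.08 × 77 = 7.36 + 24.48 + 18.24 + 6.16 = 56.24
EV(B) = 0.08 × (-11) + 0.2 × 100 + 0.44 × 73 + 0.28 × (-33) = -0.88 + 20 + 32.12 − 9.24 = 42
EV(C) = 0.34 × (-2) + 0.02 × 56 + 0.64 × (-4) = -0.68 + 1.12 − 2.56 = -2.12
Overall = 0.25 × 56.24 + 0.25 × 42 + 0.5 × (-2.12) = 14.06 + 10.5 − 1.06 = 23.5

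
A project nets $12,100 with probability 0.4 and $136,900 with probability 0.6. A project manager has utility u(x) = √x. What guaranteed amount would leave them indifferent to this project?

E[u] = 0.4·√12100 + 0.6·√136900 = 0.4·110 + 0.6·370 = 266
CE = (266)² = 70756

$70,756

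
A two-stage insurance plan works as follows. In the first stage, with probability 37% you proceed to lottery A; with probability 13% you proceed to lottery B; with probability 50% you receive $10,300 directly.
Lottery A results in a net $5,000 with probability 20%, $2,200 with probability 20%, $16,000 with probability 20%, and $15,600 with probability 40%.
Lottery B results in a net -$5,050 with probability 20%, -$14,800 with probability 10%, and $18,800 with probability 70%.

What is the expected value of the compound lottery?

$10,562.70

EV(A) = 0.2 × 5000 + 0.2 × 2200 + 0.2 × 16000 + 0.4 × 15600 = 1000 + 440 + 3200 + 6240 = 10880
EV(B) = 0.2 × (-5050) + 0.1 × (-14800) + 0.7 × 18800 = -1010 − 1480 + 13160 = 10670
Branch C: 10300 (certain)
Overall = 0.37 × 10880 + 0.13 × 10670 + 0.5 × 10300 = 4025.6 + 1387.1 + 5150 = 10562.7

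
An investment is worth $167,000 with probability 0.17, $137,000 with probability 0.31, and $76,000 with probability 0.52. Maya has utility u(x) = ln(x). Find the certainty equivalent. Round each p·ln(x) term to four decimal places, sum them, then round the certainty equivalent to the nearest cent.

$104,297.22

E[u] = 0.17·ln(167000) + 0.31·ln(137000) + 0.52·ln(76000) = 2.0444 + 3.6666 + 5.8440 = 11.5550
CE = e^11.5550 ≈ 104297.22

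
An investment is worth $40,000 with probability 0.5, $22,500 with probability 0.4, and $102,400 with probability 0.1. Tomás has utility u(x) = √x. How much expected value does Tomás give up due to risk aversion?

$2,376

E[u] = 0.5·√40000 + 0.4·√22500 + 0.1·√102400 = 0.5·200 + 0.4·150 + 0.1·320 = 192
CE = (192)² = 36864
Risk premium = EV − CE = 39240 − 36864 = 2376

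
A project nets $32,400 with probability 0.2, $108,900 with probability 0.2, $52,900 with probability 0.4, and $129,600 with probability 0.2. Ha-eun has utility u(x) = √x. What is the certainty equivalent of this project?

$70,756

E[u] = 0.2·√32400 + 0.2·√108900 + 0.4·√52900 + 0.2·√129600 = 0.2·180 + 0.2·330 + 0.4·230 + 0.2·360 = 266
CE = (266)² = 70756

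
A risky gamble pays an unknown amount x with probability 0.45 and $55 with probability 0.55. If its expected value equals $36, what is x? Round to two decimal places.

0.45·x + 0.55·55 = 36
0.45·x = 36 − 30.25 = 5.75
x = 5.75 / 0.45 = 12.7778

x = $12.78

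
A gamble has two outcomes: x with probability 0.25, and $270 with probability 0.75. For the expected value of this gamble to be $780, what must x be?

x = $2,310

0.25·x + 0.75·270 = 780
0.25·x = 780 − 202.5 = 577.5
x = 577.5 / 0.25 = 2310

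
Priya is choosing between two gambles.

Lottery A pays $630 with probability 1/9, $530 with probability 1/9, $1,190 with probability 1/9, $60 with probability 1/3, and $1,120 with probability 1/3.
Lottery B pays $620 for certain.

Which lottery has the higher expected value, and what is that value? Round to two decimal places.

Lottery A ($654.44)

Lottery A = 1/9 × 630 + 1/9 × 530 + 1/9 × 1190 + 1/3 × 60 + 1/3 × 1120 = 70 + 58.8889 + 132.2222 + 20 + 373.3333 = 654.4444
Lottery B: 620 (certain)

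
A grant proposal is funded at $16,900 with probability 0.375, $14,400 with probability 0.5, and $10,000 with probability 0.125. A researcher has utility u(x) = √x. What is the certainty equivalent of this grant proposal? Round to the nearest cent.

$14,701.56

E[u] = 0.375·√16900 + 0.5·√14400 + 0.125·√10000 = 0.375·130 + 0.5·120 + 0.125·100 = 121.25
CE = (121.25)² = 14701.5625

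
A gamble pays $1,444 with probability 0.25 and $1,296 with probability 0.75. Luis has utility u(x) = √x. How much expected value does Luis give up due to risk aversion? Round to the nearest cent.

E[u] = 0.25·√1444 + 0.75·√1296 = 0.25·38 + 0.75·36 = 36.5
CE = (36.5)² = 1332.25
Risk premium = EV − CE = 1333 − 1332.25 = 0.75

$0.75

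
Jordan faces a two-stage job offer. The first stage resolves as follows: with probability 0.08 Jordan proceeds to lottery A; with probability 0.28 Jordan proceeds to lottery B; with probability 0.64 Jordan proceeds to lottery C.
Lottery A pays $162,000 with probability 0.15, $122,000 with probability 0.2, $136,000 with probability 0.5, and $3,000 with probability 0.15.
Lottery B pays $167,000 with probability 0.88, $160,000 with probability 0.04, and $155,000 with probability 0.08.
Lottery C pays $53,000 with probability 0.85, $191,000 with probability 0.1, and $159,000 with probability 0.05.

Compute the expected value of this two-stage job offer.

$101,928.80

EV(A) = 0.15 × 162000 + 0.2 × 122000 + 0.5 × 136000 + 0.15 × 3000 = 24300 + 24400 + 68000 + 450 = 117150
EV(B) = 0.88 × 167000 + 0.04 × 160000 + 0.08 × 155000 = 146960 + 6400 + 12400 = 165760
EV(C) = 0.85 × 53000 + 0.1 × 191000 + 0.05 × 159000 = 45050 + 19100 + 7950 = 72100
Overall = 0.08 × 117150 + 0.28 × 165760 + 0.64 × 72100 = 9372 + 46412.8 + 46144 = 101928.8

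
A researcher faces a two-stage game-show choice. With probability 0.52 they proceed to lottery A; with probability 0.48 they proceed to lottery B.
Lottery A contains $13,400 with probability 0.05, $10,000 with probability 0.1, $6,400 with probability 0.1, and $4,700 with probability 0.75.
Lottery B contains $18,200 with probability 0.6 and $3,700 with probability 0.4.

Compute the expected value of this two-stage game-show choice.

EV(A) = 0.05 × 13400 + 0.1 × 10000 + 0.1 × 6400 + 0.75 × 4700 = 670 + 1000 + 640 + 3525 = 5835
EV(B) = 0.6 × 18200 + 0.4 × 3700 = 10920 + 1480 = 12400
Overall = 0.52 × 5835 + 0.48 × 12400 = 3034.2 + 5952 = 8986.2

$8,986.20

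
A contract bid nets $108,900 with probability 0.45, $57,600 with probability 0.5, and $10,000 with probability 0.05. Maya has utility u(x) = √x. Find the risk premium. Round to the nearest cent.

E[u] = 0.45·√108900 + 0.5·√57600 + 0.05·√10000 = 0.45·330 + 0.5·240 + 0.05·100 = 273.5
CE = (273.5)² = 74802.25
Risk premium = EV − CE = 78305 − 74802.25 = 3502.75

$3,502.75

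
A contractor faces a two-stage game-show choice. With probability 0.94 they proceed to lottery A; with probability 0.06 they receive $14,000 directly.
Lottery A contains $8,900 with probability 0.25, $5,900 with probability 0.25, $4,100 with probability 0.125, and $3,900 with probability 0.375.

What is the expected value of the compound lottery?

EV(A) = 0.25 × 8900 + 0.25 × 5900 + 0.125 × 4100 + 0.375 × 3900 = 2225 + 1475 + 512.5 + 1462.5 = 5675
Branch B: 14000 (certain)
Overall = 0.94 × 5675 + 0.06 × 14000 = 5334.5 + 840 = 6174.5

$6,174.50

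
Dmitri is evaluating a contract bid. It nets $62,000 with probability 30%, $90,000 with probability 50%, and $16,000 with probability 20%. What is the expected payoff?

$66,800

EV = 0.3 × 62000 + 0.5 × 90000 + 0.2 × 16000 = 18600 + 45000 + 3200 = 66800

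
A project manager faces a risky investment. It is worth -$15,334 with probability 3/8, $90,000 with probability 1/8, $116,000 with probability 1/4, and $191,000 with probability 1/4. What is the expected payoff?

$82,249.75

EV = 3/8 × (-15334) + 1/8 × 90000 + 1/4 × 116000 + 1/4 × 191000 = -5750.25 + 11250 + 29000 + 47750 = 82249.75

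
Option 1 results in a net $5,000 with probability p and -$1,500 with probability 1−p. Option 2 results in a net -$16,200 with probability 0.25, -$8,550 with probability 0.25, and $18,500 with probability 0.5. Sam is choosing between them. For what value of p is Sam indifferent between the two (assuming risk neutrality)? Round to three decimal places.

p = 0.702

EV(Option 2) = 0.25 × (-16200) + 0.25 × (-8550) + 0.5 × 18500 = -4050 − 2137.5 + 9250 = 3062.5
p·5000 + (1−p)·(-1500) = 3062.5
6500p − 1500 = 3062.5
p = (3062.5 + 1500) / 6500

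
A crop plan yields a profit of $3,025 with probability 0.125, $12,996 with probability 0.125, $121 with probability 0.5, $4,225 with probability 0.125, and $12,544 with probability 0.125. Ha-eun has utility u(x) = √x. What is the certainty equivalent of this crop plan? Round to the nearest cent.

E[u] = 0.125·√3025 + 0.125·√12996 + 0.5·√121 + 0.125·√4225 + 0.125·√12544 = 0.125·55 + 0.125·114 + 0.5·11 + 0.125·65 + 0.125·112 = 48.75
CE = (48.75)² = 2376.5625

$2,376.56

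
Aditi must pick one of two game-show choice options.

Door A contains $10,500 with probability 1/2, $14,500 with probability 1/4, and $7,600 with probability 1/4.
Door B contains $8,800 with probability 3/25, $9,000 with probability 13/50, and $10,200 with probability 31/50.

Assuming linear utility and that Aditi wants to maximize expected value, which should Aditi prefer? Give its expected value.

Door A ($10,775)

Door A = 1/2 × 10500 + 1/4 × 14500 + 1/4 × 7600 = 5250 + 3625 + 1900 = 10775
Door B = 3/25 × 8800 + 13/50 × 9000 + 31/50 × 10200 = 1056 + 2340 + 6324 = 9720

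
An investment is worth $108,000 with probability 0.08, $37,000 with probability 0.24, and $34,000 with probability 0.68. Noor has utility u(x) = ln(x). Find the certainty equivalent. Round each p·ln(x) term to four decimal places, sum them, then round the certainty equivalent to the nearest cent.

E[u] = 0.08·ln(108000) + 0.24·ln(37000) + 0.68·ln(34000) = 0.9272 + 2.5245 + 7.0952 = 10.5469
CE = e^10.5469 ≈ 38059.27

$38,059.27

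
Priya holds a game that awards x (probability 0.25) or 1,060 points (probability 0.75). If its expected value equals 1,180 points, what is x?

x = 1,540 points

0.25·x + 0.75·1060 = 1180
0.25·x = 1180 − 795 = 385
x = 385 / 0.25 = 1540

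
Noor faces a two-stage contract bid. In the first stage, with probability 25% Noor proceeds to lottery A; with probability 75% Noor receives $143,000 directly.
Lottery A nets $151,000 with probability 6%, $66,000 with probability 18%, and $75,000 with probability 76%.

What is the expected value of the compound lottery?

$126,735

EV(A) = 0.06 × 151000 + 0.18 × 66000 + 0.76 × 75000 = 9060 + 11880 + 57000 = 77940
Branch B: 143000 (certain)
Overall = 0.25 × 77940 + 0.75 × 143000 = 19485 + 107250 = 126735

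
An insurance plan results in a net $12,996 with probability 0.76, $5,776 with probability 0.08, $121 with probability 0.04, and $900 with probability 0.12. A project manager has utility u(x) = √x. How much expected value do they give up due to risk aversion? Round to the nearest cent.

E[u] = 0.76·√12996 + 0.08·√5776 + 0.04·√121 + 0.12·√900 = 0.76·114 + 0.08·76 + 0.04·11 + 0.12·30 = 96.76
CE = (96.76)² = 9362.4976
Risk premium = EV − CE = 10451.88 − 9362.4976 = 1089.3824

$1,089.38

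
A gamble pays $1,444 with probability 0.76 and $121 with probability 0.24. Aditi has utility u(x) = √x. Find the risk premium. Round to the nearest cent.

E[u] = 0.76·√1444 + 0.24·√121 = 0.76·38 + 0.24·11 = 31.52
CE = (31.52)² = 993.5104
Risk premium = EV − CE = 1126.48 − 993.5104 = 132.9696

$132.97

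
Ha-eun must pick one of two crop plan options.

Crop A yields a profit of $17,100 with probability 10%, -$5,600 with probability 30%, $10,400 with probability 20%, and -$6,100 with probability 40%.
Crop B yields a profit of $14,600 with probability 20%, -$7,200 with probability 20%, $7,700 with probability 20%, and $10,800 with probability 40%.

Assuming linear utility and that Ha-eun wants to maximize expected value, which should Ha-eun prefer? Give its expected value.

Crop A = 0.1 × 17100 + 0.3 × (-5600) + 0.2 × 10400 + 0.4 × (-6100) = 1710 − 1680 + 2080 − 2440 = -330
Crop B = 0.2 × 14600 + 0.2 × (-7200) + 0.2 × 7700 + 0.4 × 10800 = 2920 − 1440 + 1540 + 4320 = 7340

Crop B ($7,340)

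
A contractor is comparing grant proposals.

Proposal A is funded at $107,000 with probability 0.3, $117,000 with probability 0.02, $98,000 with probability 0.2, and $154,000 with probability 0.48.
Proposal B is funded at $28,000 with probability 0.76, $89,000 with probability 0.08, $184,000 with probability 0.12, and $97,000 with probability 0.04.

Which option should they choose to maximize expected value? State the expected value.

Proposal A ($127,960)

Proposal A = 0.3 × 107000 + 0.02 × 117000 + 0.2 × 98000 + 0.48 × 154000 = 32100 + 2340 + 19600 + 73920 = 127960
Proposal B = 0.76 × 28000 + 0.08 × 89000 + 0.12 × 184000 + 0.04 × 97000 = 21280 + 7120 + 22080 + 3880 = 54360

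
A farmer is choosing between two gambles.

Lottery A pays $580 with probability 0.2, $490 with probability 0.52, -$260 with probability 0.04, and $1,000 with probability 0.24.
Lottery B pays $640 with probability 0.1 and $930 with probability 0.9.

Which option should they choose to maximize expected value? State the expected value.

Lottery B ($901)

Lottery A = 0.2 × 580 + 0.52 × 490 + 0.04 × (-260) + 0.24 × 1000 = 116 + 254.8 − 10.4 + 240 = 600.4
Lottery B = 0.1 × 640 + 0.9 × 930 = 64 + 837 = 901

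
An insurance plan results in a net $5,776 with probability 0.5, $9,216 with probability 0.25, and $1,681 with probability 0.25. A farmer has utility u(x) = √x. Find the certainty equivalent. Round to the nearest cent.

$5,220.06

E[u] = 0.5·√5776 + 0.25·√9216 + 0.25·√1681 = 0.5·76 + 0.25·96 + 0.25·41 = 72.25
CE = (72.25)² = 5220.0625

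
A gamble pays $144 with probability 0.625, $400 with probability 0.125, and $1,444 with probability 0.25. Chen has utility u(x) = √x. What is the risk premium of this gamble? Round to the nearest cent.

E[u] = 0.625·√144 + 0.125·√400 + 0.25·√1444 = 0.625·12 + 0.125·20 + 0.25·38 = 19.5
CE = (19.5)² = 380.25
Risk premium = EV − CE = 501 − 380.25 = 120.75

$120.75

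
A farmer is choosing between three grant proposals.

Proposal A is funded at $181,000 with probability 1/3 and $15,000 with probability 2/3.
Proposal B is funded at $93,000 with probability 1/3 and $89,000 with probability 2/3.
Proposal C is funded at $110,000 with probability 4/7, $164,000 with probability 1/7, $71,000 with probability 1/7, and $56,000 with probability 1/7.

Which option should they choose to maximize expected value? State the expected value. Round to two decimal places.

Proposal A = 1/3 × 181000 + 2/3 × 15000 = 60333.3333 + 10000 = 70333.3333
Proposal B = 1/3 × 93000 + 2/3 × 89000 = 31000 + 59333.3333 = 90333.3333
Proposal C = 4/7 × 110000 + 1/7 × 164000 + 1/7 × 71000 + 1/7 × 56000 = 62857.1429 + 23428.5714 + 10142.8571 + 8000 = 104428.5714

Proposal C ($104,428.57)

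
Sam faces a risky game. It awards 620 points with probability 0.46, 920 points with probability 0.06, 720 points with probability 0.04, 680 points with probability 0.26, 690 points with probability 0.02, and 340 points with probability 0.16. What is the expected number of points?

614.2 points

EV = 0.46 × 620 + 0.06 × 920 + 0.04 × 720 + 0.26 × 680 + 0.02 × 690 + 0.16 × 340 = 285.2 + 55.2 + 28.8 + 176.8 + 13.8 + 54.4 = 614.2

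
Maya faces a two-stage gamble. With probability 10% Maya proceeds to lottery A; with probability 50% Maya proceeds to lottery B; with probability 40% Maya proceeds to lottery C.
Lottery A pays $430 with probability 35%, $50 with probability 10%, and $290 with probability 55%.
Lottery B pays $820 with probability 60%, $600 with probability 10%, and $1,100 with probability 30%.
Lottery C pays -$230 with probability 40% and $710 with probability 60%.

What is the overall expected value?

$606.10

EV(A) = 0.35 × 430 + 0.1 × 50 + 0.55 × 290 = 150.5 + 5 + 159.5 = 315
EV(B) = 0.6 × 820 + 0.1 × 600 + 0.3 × 1100 = 492 + 60 + 330 = 882
EV(C) = 0.4 × (-230) + 0.6 × 710 = -92 + 426 = 334
Overall = 0.1 × 315 + 0.5 × 882 + 0.4 × 334 = 31.5 + 441 + 133.6 = 606.1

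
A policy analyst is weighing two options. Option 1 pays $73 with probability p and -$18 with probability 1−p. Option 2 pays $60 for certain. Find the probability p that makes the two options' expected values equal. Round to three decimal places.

p = 0.857

p·73 + (1−p)·(-18) = 60
91p − 18 = 60
p = (60 + 18) / 91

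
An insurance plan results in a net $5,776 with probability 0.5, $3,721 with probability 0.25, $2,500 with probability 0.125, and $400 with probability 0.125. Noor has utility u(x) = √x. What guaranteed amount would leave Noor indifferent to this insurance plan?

E[u] = 0.5·√5776 + 0.25·√3721 + 0.125·√2500 + 0.125·√400 = 0.5·76 + 0.25·61 + 0.125·50 + 0.125·20 = 62
CE = (62)² = 3844

$3,844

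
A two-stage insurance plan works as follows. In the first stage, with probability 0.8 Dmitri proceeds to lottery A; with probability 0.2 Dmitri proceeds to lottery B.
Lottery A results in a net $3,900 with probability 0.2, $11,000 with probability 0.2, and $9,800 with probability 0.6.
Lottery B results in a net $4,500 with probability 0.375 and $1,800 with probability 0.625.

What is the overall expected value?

$7,650.50

EV(A) = 0.2 × 3900 + 0.2 × 11000 + 0.6 × 9800 = 780 + 2200 + 5880 = 8860
EV(B) = 0.375 × 4500 + 0.625 × 1800 = 1687.5 + 1125 = 2812.5
Overall = 0.8 × 8860 + 0.2 × 2812.5 = 7088 + 562.5 = 7650.5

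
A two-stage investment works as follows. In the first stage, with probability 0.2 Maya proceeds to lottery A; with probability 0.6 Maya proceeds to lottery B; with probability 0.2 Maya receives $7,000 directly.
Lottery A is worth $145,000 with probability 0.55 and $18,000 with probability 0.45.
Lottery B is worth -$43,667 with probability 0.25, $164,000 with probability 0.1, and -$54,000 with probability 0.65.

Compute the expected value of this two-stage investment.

EV(A) = 0.55 × 145000 + 0.45 × 18000 = 79750 + 8100 = 87850
EV(B) = 0.25 × (-43667) + 0.1 × 164000 + 0.65 × (-54000) = -10916.75 + 16400 − 35100 = -29616.75
Branch C: 7000 (certain)
Overall = 0.2 × 87850 + 0.6 × (-29616.75) + 0.2 × 7000 = 17570 − 17770.05 + 1400 = 1199.95

$1,199.95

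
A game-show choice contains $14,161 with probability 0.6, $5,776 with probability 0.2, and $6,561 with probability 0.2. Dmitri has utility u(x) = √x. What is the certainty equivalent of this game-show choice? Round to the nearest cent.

E[u] = 0.6·√14161 + 0.2·√5776 + 0.2·√6561 = 0.6·119 + 0.2·76 + 0.2·81 = 102.8
CE = (102.8)² = 10567.84

$10,567.84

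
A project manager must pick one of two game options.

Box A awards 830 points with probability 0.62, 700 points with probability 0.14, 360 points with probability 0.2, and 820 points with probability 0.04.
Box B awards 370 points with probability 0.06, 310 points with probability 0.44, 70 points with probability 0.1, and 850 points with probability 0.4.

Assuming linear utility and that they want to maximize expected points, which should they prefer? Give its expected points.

Box A = 0.62 × 830 + 0.14 × 700 + 0.2 × 360 + 0.04 × 820 = 514.6 + 98 + 72 + 32.8 = 717.4
Box B = 0.06 × 370 + 0.44 × 310 + 0.1 × 70 + 0.4 × 850 = 22.2 + 136.4 + 7 + 340 = 505.6

Box A (717.4 points)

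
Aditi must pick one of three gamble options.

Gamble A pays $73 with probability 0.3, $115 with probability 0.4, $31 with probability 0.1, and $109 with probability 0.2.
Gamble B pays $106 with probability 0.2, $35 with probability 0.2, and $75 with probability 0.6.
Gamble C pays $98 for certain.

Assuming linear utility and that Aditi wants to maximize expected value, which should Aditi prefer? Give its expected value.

Gamble C ($98)

Gamble A = 0.3 × 73 + 0.4 × 115 + 0.1 × 31 + 0.2 × 109 = 21.9 + 46 + 3.1 + 21.8 = 92.8
Gamble B = 0.2 × 106 + 0.2 × 35 + 0.6 × 75 = 21.2 + 7 + 45 = 73.2
Gamble C: 98 (certain)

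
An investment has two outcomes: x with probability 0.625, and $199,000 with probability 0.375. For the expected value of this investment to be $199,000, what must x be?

x = $199,000

0.625·x + 0.375·199000 = 199000
0.625·x = 199000 − 74625 = 124375
x = 124375 / 0.625 = 199000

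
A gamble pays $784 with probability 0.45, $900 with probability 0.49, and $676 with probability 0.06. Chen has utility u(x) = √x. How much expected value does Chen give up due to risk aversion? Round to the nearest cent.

$1.46

E[u] = 0.45·√784 + 0.49·√900 + 0.06·√676 = 0.45·28 + 0.49·30 + 0.06·26 = 28.86
CE = (28.86)² = 832.8996
Risk premium = EV − CE = 834.36 − 832.8996 = 1.4604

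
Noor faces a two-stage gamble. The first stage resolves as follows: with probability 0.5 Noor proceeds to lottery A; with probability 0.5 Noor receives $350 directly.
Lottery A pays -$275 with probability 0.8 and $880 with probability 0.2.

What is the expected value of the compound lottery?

EV(A) = 0.8 × (-275) + 0.2 × 880 = -220 + 176 = -44
Branch B: 350 (certain)
Overall = 0.5 × (-44) + 0.5 × 350 = -22 + 175 = 153

$153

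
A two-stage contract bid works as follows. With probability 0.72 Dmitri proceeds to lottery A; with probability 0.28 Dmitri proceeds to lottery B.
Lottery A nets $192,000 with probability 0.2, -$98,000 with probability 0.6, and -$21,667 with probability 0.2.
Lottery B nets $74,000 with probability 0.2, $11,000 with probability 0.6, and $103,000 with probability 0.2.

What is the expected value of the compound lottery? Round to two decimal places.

EV(A) = 0.2 × 192000 + 0.6 × (-98000) + 0.2 × (-21667) = 38400 − 58800 − 4333.4 = -24733.4
EV(B) = 0.2 × 74000 + 0.6 × 11000 + 0.2 × 103000 = 14800 + 6600 + 20600 = 42000
Overall = 0.72 × (-24733.4) + 0.28 × 42000 = -17808.048 + 11760 = -6048.048

-$6,048.05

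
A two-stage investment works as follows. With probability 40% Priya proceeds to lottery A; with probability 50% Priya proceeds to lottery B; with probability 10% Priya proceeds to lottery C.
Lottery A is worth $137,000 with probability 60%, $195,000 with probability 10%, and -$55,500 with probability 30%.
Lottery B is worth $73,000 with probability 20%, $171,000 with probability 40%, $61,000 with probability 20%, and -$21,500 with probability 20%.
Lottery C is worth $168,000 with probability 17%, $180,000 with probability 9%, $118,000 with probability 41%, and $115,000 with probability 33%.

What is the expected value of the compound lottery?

$92,579

EV(A) = 0.6 × 137000 + 0.1 × 195000 + 0.3 × (-55500) = 82200 + 19500 − 16650 = 85050
EV(B) = 0.2 × 73000 + 0.4 × 171000 + 0.2 × 61000 + 0.2 × (-21500) = 14600 + 68400 + 12200 − 4300 = 90900
EV(C) = 0.17 × 168000 + 0.09 × 180000 + 0.41 × 118000 + 0.33 × 115000 = 28560 + 16200 + 48380 + 37950 = 131090
Overall = 0.4 × 85050 + 0.5 × 90900 + 0.1 × 131090 = 34020 + 45450 + 13109 = 92579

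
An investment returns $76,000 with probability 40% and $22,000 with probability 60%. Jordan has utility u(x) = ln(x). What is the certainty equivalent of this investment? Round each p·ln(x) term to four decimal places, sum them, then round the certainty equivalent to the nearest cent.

E[u] = 0.4·ln(76000) + 0.6·ln(22000) = 4.4954 + 5.9993 = 10.4947
CE = e^10.4947 ≈ 36123.54

$36,123.54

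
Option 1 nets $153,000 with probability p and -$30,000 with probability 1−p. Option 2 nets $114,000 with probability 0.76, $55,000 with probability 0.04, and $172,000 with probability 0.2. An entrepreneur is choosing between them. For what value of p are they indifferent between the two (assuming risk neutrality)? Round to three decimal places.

EV(Option 2) = 0.76 × 114000 + 0.04 × 55000 + 0.2 × 172000 = 86640 + 2200 + 34400 = 123240
p·153000 + (1−p)·(-30000) = 123240
183000p − 30000 = 123240
p = (123240 + 30000) / 183000

p = 0.837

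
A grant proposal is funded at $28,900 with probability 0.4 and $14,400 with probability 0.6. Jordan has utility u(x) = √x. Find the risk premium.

E[u] = 0.4·√28900 + 0.6·√14400 = 0.4·170 + 0.6·120 = 140
CE = (140)² = 19600
Risk premium = EV − CE = 20200 − 19600 = 600

$600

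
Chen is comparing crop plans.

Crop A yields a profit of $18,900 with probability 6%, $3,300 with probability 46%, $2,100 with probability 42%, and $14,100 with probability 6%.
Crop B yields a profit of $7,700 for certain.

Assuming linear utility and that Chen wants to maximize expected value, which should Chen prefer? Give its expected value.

Crop A = 0.06 × 18900 + 0.46 × 3300 + 0.42 × 2100 + 0.06 × 14100 = 1134 + 1518 + 882 + 846 = 4380
Crop B: 7700 (certain)

Crop B ($7,700)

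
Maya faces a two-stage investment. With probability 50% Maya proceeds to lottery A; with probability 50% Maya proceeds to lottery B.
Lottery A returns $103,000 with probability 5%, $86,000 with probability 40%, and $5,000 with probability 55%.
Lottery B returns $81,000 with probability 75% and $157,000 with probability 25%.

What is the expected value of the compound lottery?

EV(A) = 0.05 × 103000 + 0.4 × 86000 + 0.55 × 5000 = 5150 + 34400 + 2750 = 42300
EV(B) = 0.75 × 81000 + 0.25 × 157000 = 60750 + 39250 = 100000
Overall = 0.5 × 42300 + 0.5 × 100000 = 21150 + 50000 = 71150

$71,150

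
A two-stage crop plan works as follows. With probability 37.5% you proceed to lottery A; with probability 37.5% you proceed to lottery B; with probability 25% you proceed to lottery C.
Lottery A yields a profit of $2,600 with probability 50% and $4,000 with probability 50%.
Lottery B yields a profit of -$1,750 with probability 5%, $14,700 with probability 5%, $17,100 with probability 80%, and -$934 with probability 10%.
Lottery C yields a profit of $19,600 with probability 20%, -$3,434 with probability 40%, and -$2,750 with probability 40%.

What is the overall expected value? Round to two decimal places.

$6,936.89

EV(A) = 0.5 × 2600 + 0.5 × 4000 = 1300 + 2000 = 3300
EV(B) = 0.05 × (-1750) + 0.05 × 14700 + 0.8 × 17100 + 0.1 × (-934) = -87.5 + 735 + 13680 − 93.4 = 14234.1
EV(C) = 0.2 × 19600 + 0.4 × (-3434) + 0.4 × (-2750) = 3920 − 1373.6 − 1100 = 1446.4
Overall = 0.375 × 3300 + 0.375 × 14234.1 + 0.25 × 1446.4 = 1237.5 + 5337.7875 + 361.6 = 6936.8875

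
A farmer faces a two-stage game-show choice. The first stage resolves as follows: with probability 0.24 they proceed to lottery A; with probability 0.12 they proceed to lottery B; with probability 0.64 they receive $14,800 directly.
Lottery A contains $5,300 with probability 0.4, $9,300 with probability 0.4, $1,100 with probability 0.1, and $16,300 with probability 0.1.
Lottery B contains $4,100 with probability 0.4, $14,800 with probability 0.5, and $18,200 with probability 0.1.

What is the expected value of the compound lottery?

EV(A) = 0.4 × 5300 + 0.4 × 9300 + 0.1 × 1100 + 0.1 × 16300 = 2120 + 3720 + 110 + 1630 = 7580
EV(B) = 0.4 × 4100 + 0.5 × 14800 + 0.1 × 18200 = 1640 + 7400 + 1820 = 10860
Branch C: 14800 (certain)
Overall = 0.24 × 7580 + 0.12 × 10860 + 0.64 × 14800 = 1819.2 + 1303.2 + 9472 = 12594.4

$12,594.40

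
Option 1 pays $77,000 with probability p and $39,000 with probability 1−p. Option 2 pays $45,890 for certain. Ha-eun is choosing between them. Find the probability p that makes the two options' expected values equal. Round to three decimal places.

p·77000 + (1−p)·39000 = 45890
38000p + 39000 = 45890
p = (45890 − 39000) / 38000

p = 0.181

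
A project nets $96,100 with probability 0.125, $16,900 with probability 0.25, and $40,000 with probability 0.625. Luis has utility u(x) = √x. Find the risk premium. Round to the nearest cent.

$2,723.44

E[u] = 0.125·√96100 + 0.25·√16900 + 0.625·√40000 = 0.125·310 + 0.25·130 + 0.625·200 = 196.25
CE = (196.25)² = 38514.0625
Risk premium = EV − CE = 41237.5 − 38514.0625 = 2723.4375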